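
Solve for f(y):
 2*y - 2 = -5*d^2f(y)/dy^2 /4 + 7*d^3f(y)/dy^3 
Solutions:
 f(y) = C1 + C2*y + C3*exp(5*y/28) - 4*y^3/15 - 92*y^2/25


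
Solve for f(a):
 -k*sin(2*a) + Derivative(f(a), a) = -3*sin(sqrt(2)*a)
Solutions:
 f(a) = C1 - k*cos(2*a)/2 + 3*sqrt(2)*cos(sqrt(2)*a)/2


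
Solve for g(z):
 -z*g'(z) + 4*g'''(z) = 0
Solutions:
 g(z) = C1 + Integral(C2*airyai(2^(1/3)*z/2) + C3*airybi(2^(1/3)*z/2), z)


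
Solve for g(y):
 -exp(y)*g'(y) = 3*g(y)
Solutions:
 g(y) = C1*exp(3*exp(-y))


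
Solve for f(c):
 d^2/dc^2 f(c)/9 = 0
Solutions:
 f(c) = C1 + C2*c


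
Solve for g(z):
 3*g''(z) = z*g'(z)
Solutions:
 g(z) = C1 + C2*erfi(sqrt(6)*z/6)


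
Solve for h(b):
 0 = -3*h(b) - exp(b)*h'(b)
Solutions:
 h(b) = C1*exp(3*exp(-b))


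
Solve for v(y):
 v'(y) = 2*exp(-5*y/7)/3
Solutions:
 v(y) = C1 - 14*exp(-5*y/7)/15


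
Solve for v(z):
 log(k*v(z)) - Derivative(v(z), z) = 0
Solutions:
 li(k*v(z))/k = C1 + z


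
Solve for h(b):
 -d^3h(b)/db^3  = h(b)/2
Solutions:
 h(b) = C3*exp(-2^(2/3)*b/2) + (C1*sin(2^(2/3)*sqrt(3)*b/4) + C2*cos(2^(2/3)*sqrt(3)*b/4))*exp(2^(2/3)*b/4)


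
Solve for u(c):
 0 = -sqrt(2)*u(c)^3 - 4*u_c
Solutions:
 u(c) = -sqrt(2)*sqrt(-1/(C1 - sqrt(2)*c))
 u(c) = sqrt(2)*sqrt(-1/(C1 - sqrt(2)*c))


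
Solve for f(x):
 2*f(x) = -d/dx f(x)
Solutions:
 f(x) = C1*exp(-2*x)


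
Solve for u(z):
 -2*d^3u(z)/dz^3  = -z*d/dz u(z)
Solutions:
 u(z) = C1 + Integral(C2*airyai(2^(2/3)*z/2) + C3*airybi(2^(2/3)*z/2), z)


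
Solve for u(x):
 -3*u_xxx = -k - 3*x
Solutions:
 u(x) = C1 + C2*x + C3*x^2 + k*x^3/18 + x^4/24


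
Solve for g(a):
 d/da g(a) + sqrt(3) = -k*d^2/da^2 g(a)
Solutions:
 g(a) = C1 + C2*exp(-a/k) - sqrt(3)*a


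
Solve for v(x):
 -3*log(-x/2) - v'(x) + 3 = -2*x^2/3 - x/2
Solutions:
 v(x) = C1 + 2*x^3/9 + x^2/4 - 3*x*log(-x) + 3*x*(log(2) + 2)


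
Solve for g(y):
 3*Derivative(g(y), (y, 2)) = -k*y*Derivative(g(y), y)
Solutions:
 g(y) = Piecewise((-sqrt(6)*sqrt(pi)*C1*erf(sqrt(6)*sqrt(k)*y/6)/(2*sqrt(k)) - C2, (k > 0) | (k < 0)), (-C1*y - C2, True))


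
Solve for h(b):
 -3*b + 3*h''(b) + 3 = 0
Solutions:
 h(b) = C1 + C2*b + b^3/6 - b^2/2


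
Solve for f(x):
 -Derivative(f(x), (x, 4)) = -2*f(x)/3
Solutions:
 f(x) = C1*exp(-2^(1/4)*3^(3/4)*x/3) + C2*exp(2^(1/4)*3^(3/4)*x/3) + C3*sin(2^(1/4)*3^(3/4)*x/3) + C4*cos(2^(1/4)*3^(3/4)*x/3)


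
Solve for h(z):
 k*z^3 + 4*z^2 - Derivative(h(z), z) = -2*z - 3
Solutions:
 h(z) = C1 + k*z^4/4 + 4*z^3/3 + z^2 + 3*z


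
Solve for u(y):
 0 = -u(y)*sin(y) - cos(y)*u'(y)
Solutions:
 u(y) = C1*cos(y)


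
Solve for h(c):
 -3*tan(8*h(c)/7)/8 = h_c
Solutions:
 h(c) = -7*asin(C1*exp(-3*c/7))/8 + 7*pi/8
 h(c) = 7*asin(C1*exp(-3*c/7))/8


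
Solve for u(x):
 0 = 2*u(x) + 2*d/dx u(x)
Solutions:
 u(x) = C1*exp(-x)


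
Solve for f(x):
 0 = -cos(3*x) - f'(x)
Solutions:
 f(x) = C1 - sin(3*x)/3


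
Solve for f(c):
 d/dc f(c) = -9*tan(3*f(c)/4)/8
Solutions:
 f(c) = -4*asin(C1*exp(-27*c/32))/3 + 4*pi/3
 f(c) = 4*asin(C1*exp(-27*c/32))/3


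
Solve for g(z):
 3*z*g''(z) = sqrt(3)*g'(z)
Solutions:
 g(z) = C1 + C2*z^(sqrt(3)/3 + 1)


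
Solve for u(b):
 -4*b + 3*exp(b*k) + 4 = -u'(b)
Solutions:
 u(b) = C1 + 2*b^2 - 4*b - 3*exp(b*k)/k


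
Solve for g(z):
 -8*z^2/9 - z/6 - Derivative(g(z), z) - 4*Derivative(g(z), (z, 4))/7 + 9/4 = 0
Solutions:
 g(z) = C1 + C4*exp(-14^(1/3)*z/2) - 8*z^3/27 - z^2/12 + 9*z/4 + (C2*sin(14^(1/3)*sqrt(3)*z/4) + C3*cos(14^(1/3)*sqrt(3)*z/4))*exp(14^(1/3)*z/4)


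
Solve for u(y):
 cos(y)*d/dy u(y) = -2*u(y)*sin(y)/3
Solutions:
 u(y) = C1*cos(y)^(2/3)


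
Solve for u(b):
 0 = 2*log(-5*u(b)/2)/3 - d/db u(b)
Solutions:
 -3*Integral(1/(log(-_y) - log(2) + log(5)), (_y, u(b)))/2 = C1 - b


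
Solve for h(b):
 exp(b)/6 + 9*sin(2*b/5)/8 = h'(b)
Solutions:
 h(b) = C1 + exp(b)/6 - 45*cos(2*b/5)/16


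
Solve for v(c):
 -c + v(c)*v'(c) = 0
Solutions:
 v(c) = -sqrt(C1 + c^2)
 v(c) = sqrt(C1 + c^2)


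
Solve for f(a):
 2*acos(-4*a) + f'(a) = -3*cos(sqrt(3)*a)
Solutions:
 f(a) = C1 - 2*a*acos(-4*a) - sqrt(1 - 16*a^2)/2 - sqrt(3)*sin(sqrt(3)*a)


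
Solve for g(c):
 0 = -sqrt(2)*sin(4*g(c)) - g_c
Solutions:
 g(c) = -acos((-C1 - exp(8*sqrt(2)*c))/(C1 - exp(8*sqrt(2)*c)))/4 + pi/2
 g(c) = acos((-C1 - exp(8*sqrt(2)*c))/(C1 - exp(8*sqrt(2)*c)))/4


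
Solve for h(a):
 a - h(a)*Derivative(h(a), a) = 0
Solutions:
 h(a) = -sqrt(C1 + a^2)
 h(a) = sqrt(C1 + a^2)


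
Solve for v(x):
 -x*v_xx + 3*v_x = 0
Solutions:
 v(x) = C1 + C2*x^4


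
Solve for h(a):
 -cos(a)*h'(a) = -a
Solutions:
 h(a) = C1 + Integral(a/cos(a), a)


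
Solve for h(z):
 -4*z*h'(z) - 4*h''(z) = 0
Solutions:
 h(z) = C1 + C2*erf(sqrt(2)*z/2)


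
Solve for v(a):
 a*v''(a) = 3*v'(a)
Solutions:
 v(a) = C1 + C2*a^4


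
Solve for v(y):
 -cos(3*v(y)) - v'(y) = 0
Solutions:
 v(y) = -asin((C1 + exp(6*y))/(C1 - exp(6*y)))/3 + pi/3
 v(y) = asin((C1 + exp(6*y))/(C1 - exp(6*y)))/3


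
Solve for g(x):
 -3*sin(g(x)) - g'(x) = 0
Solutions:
 g(x) = -acos((-C1 - exp(6*x))/(C1 - exp(6*x))) + 2*pi
 g(x) = acos((-C1 - exp(6*x))/(C1 - exp(6*x)))


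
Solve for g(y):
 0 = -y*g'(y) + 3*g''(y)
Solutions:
 g(y) = C1 + C2*erfi(sqrt(6)*y/6)


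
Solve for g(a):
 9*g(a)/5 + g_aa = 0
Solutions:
 g(a) = C1*sin(3*sqrt(5)*a/5) + C2*cos(3*sqrt(5)*a/5)


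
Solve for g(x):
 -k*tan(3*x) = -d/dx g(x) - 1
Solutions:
 g(x) = C1 - k*log(cos(3*x))/3 - x


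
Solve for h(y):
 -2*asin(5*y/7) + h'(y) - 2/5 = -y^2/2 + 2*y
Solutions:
 h(y) = C1 - y^3/6 + y^2 + 2*y*asin(5*y/7) + 2*y/5 + 2*sqrt(49 - 25*y^2)/5


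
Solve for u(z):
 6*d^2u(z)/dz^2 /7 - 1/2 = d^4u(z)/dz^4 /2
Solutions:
 u(z) = C1 + C2*z + C3*exp(-2*sqrt(21)*z/7) + C4*exp(2*sqrt(21)*z/7) + 7*z^2/24


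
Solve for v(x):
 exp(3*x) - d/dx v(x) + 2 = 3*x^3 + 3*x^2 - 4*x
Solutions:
 v(x) = C1 - 3*x^4/4 - x^3 + 2*x^2 + 2*x + exp(3*x)/3


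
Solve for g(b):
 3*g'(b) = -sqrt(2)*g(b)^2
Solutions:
 g(b) = 3/(C1 + sqrt(2)*b)


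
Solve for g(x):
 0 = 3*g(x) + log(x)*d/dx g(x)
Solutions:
 g(x) = C1*exp(-3*li(x))


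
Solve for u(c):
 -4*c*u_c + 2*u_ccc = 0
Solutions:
 u(c) = C1 + Integral(C2*airyai(2^(1/3)*c) + C3*airybi(2^(1/3)*c), c)


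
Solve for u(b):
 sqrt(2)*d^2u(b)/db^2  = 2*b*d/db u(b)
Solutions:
 u(b) = C1 + C2*erfi(2^(3/4)*b/2)


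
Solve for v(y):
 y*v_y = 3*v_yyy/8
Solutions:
 v(y) = C1 + Integral(C2*airyai(2*3^(2/3)*y/3) + C3*airybi(2*3^(2/3)*y/3), y)


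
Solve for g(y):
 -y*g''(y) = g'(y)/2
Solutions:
 g(y) = C1 + C2*sqrt(y)


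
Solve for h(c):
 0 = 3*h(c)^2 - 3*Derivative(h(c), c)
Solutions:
 h(c) = -1/(C1 + c)


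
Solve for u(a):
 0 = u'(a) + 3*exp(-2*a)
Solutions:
 u(a) = C1 + 3*exp(-2*a)/2


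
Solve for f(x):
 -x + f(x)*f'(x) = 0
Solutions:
 f(x) = -sqrt(C1 + x^2)
 f(x) = sqrt(C1 + x^2)


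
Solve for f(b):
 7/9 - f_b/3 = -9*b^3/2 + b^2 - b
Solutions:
 f(b) = C1 + 27*b^4/8 - b^3 + 3*b^2/2 + 7*b/3


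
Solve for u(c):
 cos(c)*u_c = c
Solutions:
 u(c) = C1 + Integral(c/cos(c), c)


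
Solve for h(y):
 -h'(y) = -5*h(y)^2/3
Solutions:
 h(y) = -3/(C1 + 5*y)


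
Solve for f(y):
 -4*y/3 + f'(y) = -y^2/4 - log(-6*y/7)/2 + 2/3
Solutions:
 f(y) = C1 - y^3/12 + 2*y^2/3 - y*log(-y)/2 + y*(-3*log(6) + 3*log(7) + 7)/6


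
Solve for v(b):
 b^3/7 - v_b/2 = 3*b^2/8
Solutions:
 v(b) = C1 + b^4/14 - b^3/4


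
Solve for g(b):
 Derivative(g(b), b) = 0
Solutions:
 g(b) = C1


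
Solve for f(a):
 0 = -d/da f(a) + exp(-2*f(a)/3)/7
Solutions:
 f(a) = 3*log(-sqrt(C1 + a)) - 3*log(21) + 3*log(42)/2
 f(a) = 3*log(C1 + a)/2 - 3*log(21) + 3*log(42)/2


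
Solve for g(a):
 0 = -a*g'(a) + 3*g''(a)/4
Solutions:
 g(a) = C1 + C2*erfi(sqrt(6)*a/3)


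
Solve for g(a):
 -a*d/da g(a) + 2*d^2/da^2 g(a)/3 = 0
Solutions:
 g(a) = C1 + C2*erfi(sqrt(3)*a/2)


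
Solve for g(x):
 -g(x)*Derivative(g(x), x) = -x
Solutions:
 g(x) = -sqrt(C1 + x^2)
 g(x) = sqrt(C1 + x^2)


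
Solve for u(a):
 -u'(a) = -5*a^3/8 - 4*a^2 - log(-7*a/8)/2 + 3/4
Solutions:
 u(a) = C1 + 5*a^4/32 + 4*a^3/3 + a*log(-a)/2 + a*(-2*log(2) - 5/4 + log(14)/2)


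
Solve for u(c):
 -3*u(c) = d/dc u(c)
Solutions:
 u(c) = C1*exp(-3*c)


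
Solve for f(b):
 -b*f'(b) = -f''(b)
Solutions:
 f(b) = C1 + C2*erfi(sqrt(2)*b/2)


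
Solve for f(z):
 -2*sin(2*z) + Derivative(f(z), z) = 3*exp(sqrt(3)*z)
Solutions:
 f(z) = C1 + sqrt(3)*exp(sqrt(3)*z) - cos(2*z)


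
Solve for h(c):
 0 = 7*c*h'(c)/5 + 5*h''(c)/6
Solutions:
 h(c) = C1 + C2*erf(sqrt(21)*c/5)


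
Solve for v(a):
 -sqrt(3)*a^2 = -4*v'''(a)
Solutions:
 v(a) = C1 + C2*a + C3*a^2 + sqrt(3)*a^5/240


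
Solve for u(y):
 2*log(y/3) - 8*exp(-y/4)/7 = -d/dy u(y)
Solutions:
 u(y) = C1 - 2*y*log(y) + 2*y*(1 + log(3)) - 32*exp(-y/4)/7


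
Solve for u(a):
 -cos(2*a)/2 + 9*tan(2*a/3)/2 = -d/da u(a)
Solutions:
 u(a) = C1 + 27*log(cos(2*a/3))/4 + sin(2*a)/4


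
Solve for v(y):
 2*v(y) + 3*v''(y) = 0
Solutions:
 v(y) = C1*sin(sqrt(6)*y/3) + C2*cos(sqrt(6)*y/3)


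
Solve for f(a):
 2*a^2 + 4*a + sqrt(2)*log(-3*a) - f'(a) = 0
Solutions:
 f(a) = C1 + 2*a^3/3 + 2*a^2 + sqrt(2)*a*log(-a) + sqrt(2)*a*(-1 + log(3))


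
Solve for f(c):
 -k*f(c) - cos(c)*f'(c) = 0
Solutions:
 f(c) = C1*exp(k*(log(sin(c) - 1) - log(sin(c) + 1))/2)


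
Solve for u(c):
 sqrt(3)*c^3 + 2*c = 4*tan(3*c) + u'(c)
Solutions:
 u(c) = C1 + sqrt(3)*c^4/4 + c^2 + 4*log(cos(3*c))/3


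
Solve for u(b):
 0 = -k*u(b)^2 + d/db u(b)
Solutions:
 u(b) = -1/(C1 + b*k)


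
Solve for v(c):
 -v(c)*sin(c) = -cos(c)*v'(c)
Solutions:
 v(c) = C1/cos(c)


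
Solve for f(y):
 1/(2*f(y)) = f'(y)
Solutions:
 f(y) = -sqrt(C1 + y)
 f(y) = sqrt(C1 + y)


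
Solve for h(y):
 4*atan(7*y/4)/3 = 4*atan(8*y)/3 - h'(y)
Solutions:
 h(y) = C1 - 4*y*atan(7*y/4)/3 + 4*y*atan(8*y)/3 + 8*log(49*y^2 + 16)/21 - log(64*y^2 + 1)/12


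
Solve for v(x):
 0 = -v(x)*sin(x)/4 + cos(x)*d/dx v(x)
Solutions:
 v(x) = C1/cos(x)^(1/4)


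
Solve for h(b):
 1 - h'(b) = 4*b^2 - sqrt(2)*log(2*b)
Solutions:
 h(b) = C1 - 4*b^3/3 + sqrt(2)*b*log(b) - sqrt(2)*b + sqrt(2)*b*log(2) + b


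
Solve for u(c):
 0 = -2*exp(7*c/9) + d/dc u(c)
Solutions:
 u(c) = C1 + 18*exp(7*c/9)/7


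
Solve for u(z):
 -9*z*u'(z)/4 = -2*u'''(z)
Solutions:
 u(z) = C1 + Integral(C2*airyai(3^(2/3)*z/2) + C3*airybi(3^(2/3)*z/2), z)


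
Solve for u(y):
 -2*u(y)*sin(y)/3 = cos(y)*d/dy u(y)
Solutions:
 u(y) = C1*cos(y)^(2/3)


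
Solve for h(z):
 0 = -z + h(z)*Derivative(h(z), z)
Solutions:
 h(z) = -sqrt(C1 + z^2)
 h(z) = sqrt(C1 + z^2)


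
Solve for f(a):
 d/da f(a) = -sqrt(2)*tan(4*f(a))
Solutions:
 f(a) = -asin(C1*exp(-4*sqrt(2)*a))/4 + pi/4
 f(a) = asin(C1*exp(-4*sqrt(2)*a))/4


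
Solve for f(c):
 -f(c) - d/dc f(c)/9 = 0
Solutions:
 f(c) = C1*exp(-9*c)


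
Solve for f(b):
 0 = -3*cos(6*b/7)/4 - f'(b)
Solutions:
 f(b) = C1 - 7*sin(6*b/7)/8


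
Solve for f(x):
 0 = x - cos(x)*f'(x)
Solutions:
 f(x) = C1 + Integral(x/cos(x), x)


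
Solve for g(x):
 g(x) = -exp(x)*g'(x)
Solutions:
 g(x) = C1*exp(exp(-x))


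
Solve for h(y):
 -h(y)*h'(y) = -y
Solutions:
 h(y) = -sqrt(C1 + y^2)
 h(y) = sqrt(C1 + y^2)


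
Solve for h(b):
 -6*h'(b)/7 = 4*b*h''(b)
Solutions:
 h(b) = C1 + C2*b^(11/14)


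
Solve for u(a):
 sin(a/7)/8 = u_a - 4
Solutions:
 u(a) = C1 + 4*a - 7*cos(a/7)/8


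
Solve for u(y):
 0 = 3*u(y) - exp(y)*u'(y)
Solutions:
 u(y) = C1*exp(-3*exp(-y))


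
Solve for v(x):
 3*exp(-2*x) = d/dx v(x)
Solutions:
 v(x) = C1 - 3*exp(-2*x)/2


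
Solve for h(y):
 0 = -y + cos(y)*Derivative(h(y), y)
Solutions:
 h(y) = C1 + Integral(y/cos(y), y)


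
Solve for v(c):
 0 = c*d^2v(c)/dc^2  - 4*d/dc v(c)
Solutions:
 v(c) = C1 + C2*c^5


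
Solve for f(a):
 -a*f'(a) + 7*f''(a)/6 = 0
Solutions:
 f(a) = C1 + C2*erfi(sqrt(21)*a/7)


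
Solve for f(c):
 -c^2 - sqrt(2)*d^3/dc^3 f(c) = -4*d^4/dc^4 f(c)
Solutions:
 f(c) = C1 + C2*c + C3*c^2 + C4*exp(sqrt(2)*c/4) - sqrt(2)*c^5/120 - c^4/6 - 4*sqrt(2)*c^3/3


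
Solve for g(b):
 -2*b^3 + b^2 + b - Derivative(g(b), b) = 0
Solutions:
 g(b) = C1 - b^4/2 + b^3/3 + b^2/2


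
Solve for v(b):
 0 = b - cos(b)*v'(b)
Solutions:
 v(b) = C1 + Integral(b/cos(b), b)


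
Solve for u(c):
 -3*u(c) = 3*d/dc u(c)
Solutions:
 u(c) = C1*exp(-c)


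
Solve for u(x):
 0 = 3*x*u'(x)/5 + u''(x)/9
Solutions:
 u(x) = C1 + C2*erf(3*sqrt(30)*x/10)


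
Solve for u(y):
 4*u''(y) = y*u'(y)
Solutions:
 u(y) = C1 + C2*erfi(sqrt(2)*y/4)


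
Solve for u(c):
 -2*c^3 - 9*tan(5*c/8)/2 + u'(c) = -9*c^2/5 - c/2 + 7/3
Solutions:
 u(c) = C1 + c^4/2 - 3*c^3/5 - c^2/4 + 7*c/3 - 36*log(cos(5*c/8))/5


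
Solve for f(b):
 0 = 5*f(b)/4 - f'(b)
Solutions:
 f(b) = C1*exp(5*b/4)


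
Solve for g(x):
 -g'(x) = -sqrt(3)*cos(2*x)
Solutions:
 g(x) = C1 + sqrt(3)*sin(2*x)/2


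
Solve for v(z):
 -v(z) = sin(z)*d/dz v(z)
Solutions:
 v(z) = C1*sqrt(cos(z) + 1)/sqrt(cos(z) - 1)


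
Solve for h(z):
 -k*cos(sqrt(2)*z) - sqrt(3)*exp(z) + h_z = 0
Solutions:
 h(z) = C1 + sqrt(2)*k*sin(sqrt(2)*z)/2 + sqrt(3)*exp(z)


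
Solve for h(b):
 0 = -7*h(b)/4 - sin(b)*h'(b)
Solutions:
 h(b) = C1*(cos(b) + 1)^(7/8)/(cos(b) - 1)^(7/8)


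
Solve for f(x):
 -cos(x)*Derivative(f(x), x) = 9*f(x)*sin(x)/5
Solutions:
 f(x) = C1*cos(x)^(9/5)


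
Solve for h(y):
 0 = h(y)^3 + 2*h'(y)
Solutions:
 h(y) = -sqrt(-1/(C1 - y))
 h(y) = sqrt(-1/(C1 - y))


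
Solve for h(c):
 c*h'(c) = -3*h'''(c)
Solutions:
 h(c) = C1 + Integral(C2*airyai(-3^(2/3)*c/3) + C3*airybi(-3^(2/3)*c/3), c)


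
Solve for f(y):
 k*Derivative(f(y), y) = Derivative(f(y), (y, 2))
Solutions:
 f(y) = C1 + C2*exp(k*y)


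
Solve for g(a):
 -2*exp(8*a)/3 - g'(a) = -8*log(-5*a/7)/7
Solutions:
 g(a) = C1 + 8*a*log(-a)/7 + 8*a*(-log(7) - 1 + log(5))/7 - exp(8*a)/12


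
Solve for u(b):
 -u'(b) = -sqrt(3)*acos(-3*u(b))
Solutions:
 Integral(1/acos(-3*_y), (_y, u(b))) = C1 + sqrt(3)*b


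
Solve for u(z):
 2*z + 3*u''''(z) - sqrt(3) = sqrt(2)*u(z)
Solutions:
 u(z) = C1*exp(-2^(1/8)*3^(3/4)*z/3) + C2*exp(2^(1/8)*3^(3/4)*z/3) + C3*sin(2^(1/8)*3^(3/4)*z/3) + C4*cos(2^(1/8)*3^(3/4)*z/3) + sqrt(2)*z - sqrt(6)/2


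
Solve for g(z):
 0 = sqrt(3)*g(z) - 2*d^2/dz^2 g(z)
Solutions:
 g(z) = C1*exp(-sqrt(2)*3^(1/4)*z/2) + C2*exp(sqrt(2)*3^(1/4)*z/2)


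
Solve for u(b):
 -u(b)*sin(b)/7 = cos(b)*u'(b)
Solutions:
 u(b) = C1*cos(b)^(1/7)


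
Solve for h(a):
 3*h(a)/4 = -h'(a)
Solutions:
 h(a) = C1*exp(-3*a/4)


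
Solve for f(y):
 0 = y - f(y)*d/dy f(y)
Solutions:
 f(y) = -sqrt(C1 + y^2)
 f(y) = sqrt(C1 + y^2)


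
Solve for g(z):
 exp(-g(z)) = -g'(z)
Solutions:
 g(z) = log(C1 - z)


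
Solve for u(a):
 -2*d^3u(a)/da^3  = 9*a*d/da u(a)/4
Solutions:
 u(a) = C1 + Integral(C2*airyai(-3^(2/3)*a/2) + C3*airybi(-3^(2/3)*a/2), a)


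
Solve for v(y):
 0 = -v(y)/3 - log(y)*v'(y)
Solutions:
 v(y) = C1*exp(-li(y)/3)


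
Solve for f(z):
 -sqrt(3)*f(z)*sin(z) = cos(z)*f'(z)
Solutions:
 f(z) = C1*cos(z)^(sqrt(3))


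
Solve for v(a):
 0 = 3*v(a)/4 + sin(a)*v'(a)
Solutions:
 v(a) = C1*(cos(a) + 1)^(3/8)/(cos(a) - 1)^(3/8)


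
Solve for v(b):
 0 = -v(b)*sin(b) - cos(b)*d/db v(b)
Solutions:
 v(b) = C1*cos(b)


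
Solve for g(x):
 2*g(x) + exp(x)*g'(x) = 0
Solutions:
 g(x) = C1*exp(2*exp(-x))


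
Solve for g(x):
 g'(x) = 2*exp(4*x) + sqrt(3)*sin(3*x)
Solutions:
 g(x) = C1 + exp(4*x)/2 - sqrt(3)*cos(3*x)/3


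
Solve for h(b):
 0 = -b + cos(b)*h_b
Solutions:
 h(b) = C1 + Integral(b/cos(b), b)


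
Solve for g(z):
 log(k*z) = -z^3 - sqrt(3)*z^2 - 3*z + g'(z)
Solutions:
 g(z) = C1 + z^4/4 + sqrt(3)*z^3/3 + 3*z^2/2 + z*log(k*z) - z


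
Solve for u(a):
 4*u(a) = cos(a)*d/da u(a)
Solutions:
 u(a) = C1*(sin(a)^2 + 2*sin(a) + 1)/(sin(a)^2 - 2*sin(a) + 1)


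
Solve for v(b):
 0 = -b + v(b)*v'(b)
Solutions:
 v(b) = -sqrt(C1 + b^2)
 v(b) = sqrt(C1 + b^2)


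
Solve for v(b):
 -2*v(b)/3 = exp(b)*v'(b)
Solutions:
 v(b) = C1*exp(2*exp(-b)/3)


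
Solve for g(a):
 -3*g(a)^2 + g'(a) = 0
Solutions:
 g(a) = -1/(C1 + 3*a)


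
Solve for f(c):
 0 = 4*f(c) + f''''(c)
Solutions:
 f(c) = (C1*sin(c) + C2*cos(c))*exp(-c) + (C3*sin(c) + C4*cos(c))*exp(c)


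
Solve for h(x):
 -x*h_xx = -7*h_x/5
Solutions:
 h(x) = C1 + C2*x^(12/5)


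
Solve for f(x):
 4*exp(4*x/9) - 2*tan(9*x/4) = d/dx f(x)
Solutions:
 f(x) = C1 + 9*exp(4*x/9) + 8*log(cos(9*x/4))/9


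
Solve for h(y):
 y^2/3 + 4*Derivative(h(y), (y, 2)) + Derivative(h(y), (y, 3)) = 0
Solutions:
 h(y) = C1 + C2*y + C3*exp(-4*y) - y^4/144 + y^3/144 - y^2/192


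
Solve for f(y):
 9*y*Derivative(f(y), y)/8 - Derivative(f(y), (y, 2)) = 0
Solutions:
 f(y) = C1 + C2*erfi(3*y/4)


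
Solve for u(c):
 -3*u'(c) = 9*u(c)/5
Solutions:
 u(c) = C1*exp(-3*c/5)


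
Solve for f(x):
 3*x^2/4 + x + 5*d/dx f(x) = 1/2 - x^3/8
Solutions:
 f(x) = C1 - x^4/160 - x^3/20 - x^2/10 + x/10


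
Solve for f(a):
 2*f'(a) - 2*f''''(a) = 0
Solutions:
 f(a) = C1 + C4*exp(a) + (C2*sin(sqrt(3)*a/2) + C3*cos(sqrt(3)*a/2))*exp(-a/2)


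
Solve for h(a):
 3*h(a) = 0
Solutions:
 h(a) = 0


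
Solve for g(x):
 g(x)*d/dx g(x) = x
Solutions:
 g(x) = -sqrt(C1 + x^2)
 g(x) = sqrt(C1 + x^2)


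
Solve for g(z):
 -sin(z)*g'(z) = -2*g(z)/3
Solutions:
 g(z) = C1*(cos(z) - 1)^(1/3)/(cos(z) + 1)^(1/3)


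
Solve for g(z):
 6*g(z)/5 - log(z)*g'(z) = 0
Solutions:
 g(z) = C1*exp(6*li(z)/5)


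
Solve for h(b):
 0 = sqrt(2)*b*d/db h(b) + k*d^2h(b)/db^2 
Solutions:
 h(b) = C1 + C2*sqrt(k)*erf(2^(3/4)*b*sqrt(1/k)/2)


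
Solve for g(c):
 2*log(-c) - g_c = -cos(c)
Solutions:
 g(c) = C1 + 2*c*log(-c) - 2*c + sin(c)


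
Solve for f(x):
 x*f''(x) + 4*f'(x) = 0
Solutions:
 f(x) = C1 + C2/x^3


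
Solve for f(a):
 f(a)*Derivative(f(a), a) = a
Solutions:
 f(a) = -sqrt(C1 + a^2)
 f(a) = sqrt(C1 + a^2)


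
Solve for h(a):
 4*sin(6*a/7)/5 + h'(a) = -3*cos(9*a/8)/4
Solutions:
 h(a) = C1 - 2*sin(9*a/8)/3 + 14*cos(6*a/7)/15


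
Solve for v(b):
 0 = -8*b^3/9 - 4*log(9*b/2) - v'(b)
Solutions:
 v(b) = C1 - 2*b^4/9 - 4*b*log(b) + b*log(16/6561) + 4*b


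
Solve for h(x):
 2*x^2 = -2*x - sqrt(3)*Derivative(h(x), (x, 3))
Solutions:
 h(x) = C1 + C2*x + C3*x^2 - sqrt(3)*x^5/90 - sqrt(3)*x^4/36


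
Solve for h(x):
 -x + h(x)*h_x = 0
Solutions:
 h(x) = -sqrt(C1 + x^2)
 h(x) = sqrt(C1 + x^2)


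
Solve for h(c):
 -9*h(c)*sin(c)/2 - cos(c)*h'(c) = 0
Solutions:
 h(c) = C1*cos(c)^(9/2)


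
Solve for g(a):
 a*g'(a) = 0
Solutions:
 g(a) = C1


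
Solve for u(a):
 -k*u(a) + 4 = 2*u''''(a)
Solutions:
 u(a) = C1*exp(-2^(3/4)*a*(-k)^(1/4)/2) + C2*exp(2^(3/4)*a*(-k)^(1/4)/2) + C3*exp(-2^(3/4)*I*a*(-k)^(1/4)/2) + C4*exp(2^(3/4)*I*a*(-k)^(1/4)/2) + 4/k


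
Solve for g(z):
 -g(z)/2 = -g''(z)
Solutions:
 g(z) = C1*exp(-sqrt(2)*z/2) + C2*exp(sqrt(2)*z/2)


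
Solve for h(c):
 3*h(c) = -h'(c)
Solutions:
 h(c) = C1*exp(-3*c)


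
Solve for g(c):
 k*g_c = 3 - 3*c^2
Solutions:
 g(c) = C1 - c^3/k + 3*c/k


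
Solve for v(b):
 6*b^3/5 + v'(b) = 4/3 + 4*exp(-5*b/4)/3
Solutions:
 v(b) = C1 - 3*b^4/10 + 4*b/3 - 16*exp(-5*b/4)/15


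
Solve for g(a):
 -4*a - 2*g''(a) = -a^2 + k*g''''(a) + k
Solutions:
 g(a) = C1 + C2*a + C3*exp(-sqrt(2)*a*sqrt(-1/k)) + C4*exp(sqrt(2)*a*sqrt(-1/k)) + a^4/24 - a^3/3 - a^2*k/2


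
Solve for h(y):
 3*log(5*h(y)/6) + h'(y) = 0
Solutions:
 Integral(1/(log(_y) - log(6) + log(5)), (_y, h(y)))/3 = C1 - y


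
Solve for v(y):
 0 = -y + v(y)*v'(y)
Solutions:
 v(y) = -sqrt(C1 + y^2)
 v(y) = sqrt(C1 + y^2)


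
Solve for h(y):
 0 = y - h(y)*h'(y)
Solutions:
 h(y) = -sqrt(C1 + y^2)
 h(y) = sqrt(C1 + y^2)


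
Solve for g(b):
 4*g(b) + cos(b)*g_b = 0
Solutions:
 g(b) = C1*(sin(b)^2 - 2*sin(b) + 1)/(sin(b)^2 + 2*sin(b) + 1)


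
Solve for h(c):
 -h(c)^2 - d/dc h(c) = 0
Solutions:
 h(c) = 1/(C1 + c)


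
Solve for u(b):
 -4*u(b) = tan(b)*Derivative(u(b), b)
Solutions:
 u(b) = C1/sin(b)^4


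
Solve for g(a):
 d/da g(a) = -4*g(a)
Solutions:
 g(a) = C1*exp(-4*a)


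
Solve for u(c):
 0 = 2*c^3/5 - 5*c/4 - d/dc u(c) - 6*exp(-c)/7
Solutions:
 u(c) = C1 + c^4/10 - 5*c^2/8 + 6*exp(-c)/7


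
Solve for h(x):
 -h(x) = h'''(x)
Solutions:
 h(x) = C3*exp(-x) + (C1*sin(sqrt(3)*x/2) + C2*cos(sqrt(3)*x/2))*exp(x/2)


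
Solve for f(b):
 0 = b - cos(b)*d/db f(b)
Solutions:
 f(b) = C1 + Integral(b/cos(b), b)


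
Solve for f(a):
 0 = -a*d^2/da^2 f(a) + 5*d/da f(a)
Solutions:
 f(a) = C1 + C2*a^6


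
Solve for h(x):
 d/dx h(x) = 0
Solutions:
 h(x) = C1


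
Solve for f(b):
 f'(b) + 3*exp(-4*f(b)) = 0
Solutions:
 f(b) = log(-I*(C1 - 12*b)^(1/4))
 f(b) = log(I*(C1 - 12*b)^(1/4))
 f(b) = log(-(C1 - 12*b)^(1/4))
 f(b) = log(C1 - 12*b)/4


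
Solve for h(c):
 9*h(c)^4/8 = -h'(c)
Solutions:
 h(c) = (-3^(2/3)/3 - 3^(1/6)*I)*(1/(C1 + 9*c))^(1/3)
 h(c) = (-3^(2/3)/3 + 3^(1/6)*I)*(1/(C1 + 9*c))^(1/3)
 h(c) = 2*(1/(C1 + 27*c))^(1/3)


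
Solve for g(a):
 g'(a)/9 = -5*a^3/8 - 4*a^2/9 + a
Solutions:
 g(a) = C1 - 45*a^4/32 - 4*a^3/3 + 9*a^2/2


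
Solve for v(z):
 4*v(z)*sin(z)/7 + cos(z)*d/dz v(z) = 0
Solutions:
 v(z) = C1*cos(z)^(4/7)


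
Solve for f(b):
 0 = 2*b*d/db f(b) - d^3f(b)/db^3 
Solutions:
 f(b) = C1 + Integral(C2*airyai(2^(1/3)*b) + C3*airybi(2^(1/3)*b), b)


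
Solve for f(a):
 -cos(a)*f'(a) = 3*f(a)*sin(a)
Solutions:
 f(a) = C1*cos(a)^3


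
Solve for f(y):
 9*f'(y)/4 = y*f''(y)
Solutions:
 f(y) = C1 + C2*y^(13/4)


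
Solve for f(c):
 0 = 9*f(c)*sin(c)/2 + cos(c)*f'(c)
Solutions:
 f(c) = C1*cos(c)^(9/2)


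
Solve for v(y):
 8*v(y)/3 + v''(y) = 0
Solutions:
 v(y) = C1*sin(2*sqrt(6)*y/3) + C2*cos(2*sqrt(6)*y/3)


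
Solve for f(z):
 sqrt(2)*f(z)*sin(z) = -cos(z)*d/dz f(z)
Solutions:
 f(z) = C1*cos(z)^(sqrt(2))


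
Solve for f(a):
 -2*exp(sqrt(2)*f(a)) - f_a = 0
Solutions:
 f(a) = sqrt(2)*(2*log(1/(C1 + 2*a)) - log(2))/4


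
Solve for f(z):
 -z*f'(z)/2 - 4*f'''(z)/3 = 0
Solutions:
 f(z) = C1 + Integral(C2*airyai(-3^(1/3)*z/2) + C3*airybi(-3^(1/3)*z/2), z)


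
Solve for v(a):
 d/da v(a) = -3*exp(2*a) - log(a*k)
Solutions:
 v(a) = C1 - a*log(a*k) + a - 3*exp(2*a)/2


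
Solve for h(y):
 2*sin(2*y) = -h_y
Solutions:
 h(y) = C1 + cos(2*y)


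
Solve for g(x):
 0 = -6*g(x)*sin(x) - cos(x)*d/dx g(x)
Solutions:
 g(x) = C1*cos(x)^6


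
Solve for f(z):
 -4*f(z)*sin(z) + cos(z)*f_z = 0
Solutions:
 f(z) = C1/cos(z)^4


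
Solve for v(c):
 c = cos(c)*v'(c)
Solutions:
 v(c) = C1 + Integral(c/cos(c), c)


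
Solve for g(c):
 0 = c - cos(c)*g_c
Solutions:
 g(c) = C1 + Integral(c/cos(c), c)


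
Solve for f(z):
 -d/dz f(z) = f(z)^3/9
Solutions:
 f(z) = -3*sqrt(2)*sqrt(-1/(C1 - z))/2
 f(z) = 3*sqrt(2)*sqrt(-1/(C1 - z))/2


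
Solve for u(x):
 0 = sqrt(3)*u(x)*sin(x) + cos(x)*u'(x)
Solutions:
 u(x) = C1*cos(x)^(sqrt(3))


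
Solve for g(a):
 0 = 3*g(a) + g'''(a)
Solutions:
 g(a) = C3*exp(-3^(1/3)*a) + (C1*sin(3^(5/6)*a/2) + C2*cos(3^(5/6)*a/2))*exp(3^(1/3)*a/2)


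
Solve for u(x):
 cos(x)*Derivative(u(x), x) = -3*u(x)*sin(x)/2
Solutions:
 u(x) = C1*cos(x)^(3/2)


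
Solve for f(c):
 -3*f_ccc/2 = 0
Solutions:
 f(c) = C1 + C2*c + C3*c^2


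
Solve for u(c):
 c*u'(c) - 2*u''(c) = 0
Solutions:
 u(c) = C1 + C2*erfi(c/2)


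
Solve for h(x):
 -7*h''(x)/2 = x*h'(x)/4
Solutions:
 h(x) = C1 + C2*erf(sqrt(7)*x/14)


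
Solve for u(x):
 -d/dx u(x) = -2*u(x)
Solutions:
 u(x) = C1*exp(2*x)


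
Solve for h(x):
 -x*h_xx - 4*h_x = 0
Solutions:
 h(x) = C1 + C2/x^3


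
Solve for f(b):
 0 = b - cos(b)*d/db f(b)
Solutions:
 f(b) = C1 + Integral(b/cos(b), b)


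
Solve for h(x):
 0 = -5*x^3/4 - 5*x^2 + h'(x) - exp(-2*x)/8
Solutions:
 h(x) = C1 + 5*x^4/16 + 5*x^3/3 - exp(-2*x)/16


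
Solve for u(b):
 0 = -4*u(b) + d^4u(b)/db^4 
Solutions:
 u(b) = C1*exp(-sqrt(2)*b) + C2*exp(sqrt(2)*b) + C3*sin(sqrt(2)*b) + C4*cos(sqrt(2)*b)


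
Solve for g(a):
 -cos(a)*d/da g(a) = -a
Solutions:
 g(a) = C1 + Integral(a/cos(a), a)


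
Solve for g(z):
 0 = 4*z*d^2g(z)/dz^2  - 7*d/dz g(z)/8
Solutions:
 g(z) = C1 + C2*z^(39/32)


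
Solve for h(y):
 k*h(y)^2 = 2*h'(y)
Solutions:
 h(y) = -2/(C1 + k*y)


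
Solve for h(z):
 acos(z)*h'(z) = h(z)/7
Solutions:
 h(z) = C1*exp(Integral(1/acos(z), z)/7)


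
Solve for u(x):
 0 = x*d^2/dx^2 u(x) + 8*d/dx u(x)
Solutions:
 u(x) = C1 + C2/x^7


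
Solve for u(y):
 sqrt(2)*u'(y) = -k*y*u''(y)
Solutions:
 u(y) = C1 + y^(((re(k) - sqrt(2))*re(k) + im(k)^2)/(re(k)^2 + im(k)^2))*(C2*sin(sqrt(2)*log(y)*Abs(im(k))/(re(k)^2 + im(k)^2)) + C3*cos(sqrt(2)*log(y)*im(k)/(re(k)^2 + im(k)^2)))


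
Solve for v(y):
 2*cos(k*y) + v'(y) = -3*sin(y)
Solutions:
 v(y) = C1 + 3*cos(y) - 2*sin(k*y)/k


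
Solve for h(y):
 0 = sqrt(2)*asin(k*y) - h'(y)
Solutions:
 h(y) = C1 + sqrt(2)*Piecewise((y*asin(k*y) + sqrt(-k^2*y^2 + 1)/k, Ne(k, 0)), (0, True))


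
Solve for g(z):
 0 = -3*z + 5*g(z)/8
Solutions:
 g(z) = 24*z/5


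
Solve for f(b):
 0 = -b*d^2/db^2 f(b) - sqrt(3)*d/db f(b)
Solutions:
 f(b) = C1 + C2*b^(1 - sqrt(3))


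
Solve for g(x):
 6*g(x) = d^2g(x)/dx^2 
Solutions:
 g(x) = C1*exp(-sqrt(6)*x) + C2*exp(sqrt(6)*x)


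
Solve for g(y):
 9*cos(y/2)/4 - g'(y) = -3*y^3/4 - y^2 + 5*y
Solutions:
 g(y) = C1 + 3*y^4/16 + y^3/3 - 5*y^2/2 + 9*sin(y/2)/2


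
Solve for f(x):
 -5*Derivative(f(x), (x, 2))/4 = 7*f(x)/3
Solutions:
 f(x) = C1*sin(2*sqrt(105)*x/15) + C2*cos(2*sqrt(105)*x/15)


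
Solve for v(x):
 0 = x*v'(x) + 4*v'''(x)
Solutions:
 v(x) = C1 + Integral(C2*airyai(-2^(1/3)*x/2) + C3*airybi(-2^(1/3)*x/2), x)


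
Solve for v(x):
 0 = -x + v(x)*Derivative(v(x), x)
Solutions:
 v(x) = -sqrt(C1 + x^2)
 v(x) = sqrt(C1 + x^2)


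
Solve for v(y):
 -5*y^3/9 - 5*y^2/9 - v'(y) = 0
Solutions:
 v(y) = C1 - 5*y^4/36 - 5*y^3/27


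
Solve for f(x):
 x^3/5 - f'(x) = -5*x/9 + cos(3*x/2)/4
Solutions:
 f(x) = C1 + x^4/20 + 5*x^2/18 - sin(3*x/2)/6


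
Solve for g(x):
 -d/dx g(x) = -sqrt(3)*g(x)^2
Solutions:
 g(x) = -1/(C1 + sqrt(3)*x)


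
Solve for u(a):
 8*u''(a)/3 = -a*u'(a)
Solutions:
 u(a) = C1 + C2*erf(sqrt(3)*a/4)


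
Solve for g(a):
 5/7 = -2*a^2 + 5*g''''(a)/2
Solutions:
 g(a) = C1 + C2*a + C3*a^2 + C4*a^3 + a^6/450 + a^4/84


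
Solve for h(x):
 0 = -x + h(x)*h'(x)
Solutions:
 h(x) = -sqrt(C1 + x^2)
 h(x) = sqrt(C1 + x^2)


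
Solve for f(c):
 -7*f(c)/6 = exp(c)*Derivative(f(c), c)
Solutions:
 f(c) = C1*exp(7*exp(-c)/6)


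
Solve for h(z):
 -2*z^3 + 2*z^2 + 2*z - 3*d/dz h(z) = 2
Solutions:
 h(z) = C1 - z^4/6 + 2*z^3/9 + z^2/3 - 2*z/3


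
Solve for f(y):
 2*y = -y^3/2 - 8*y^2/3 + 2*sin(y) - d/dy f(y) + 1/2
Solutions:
 f(y) = C1 - y^4/8 - 8*y^3/9 - y^2 + y/2 - 2*cos(y)


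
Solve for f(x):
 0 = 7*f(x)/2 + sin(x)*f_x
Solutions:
 f(x) = C1*(cos(x) + 1)^(7/4)/(cos(x) - 1)^(7/4)


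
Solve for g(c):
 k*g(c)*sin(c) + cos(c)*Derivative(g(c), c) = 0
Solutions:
 g(c) = C1*exp(k*log(cos(c)))


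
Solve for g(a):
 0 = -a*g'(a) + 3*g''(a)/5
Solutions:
 g(a) = C1 + C2*erfi(sqrt(30)*a/6)


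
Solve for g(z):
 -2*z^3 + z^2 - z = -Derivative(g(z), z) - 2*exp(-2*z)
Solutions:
 g(z) = C1 + z^4/2 - z^3/3 + z^2/2 + exp(-2*z)


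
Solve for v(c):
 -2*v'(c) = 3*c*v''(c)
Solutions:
 v(c) = C1 + C2*c^(1/3)


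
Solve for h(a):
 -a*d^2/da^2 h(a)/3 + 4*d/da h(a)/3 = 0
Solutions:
 h(a) = C1 + C2*a^5


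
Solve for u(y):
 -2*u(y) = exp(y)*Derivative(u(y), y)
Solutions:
 u(y) = C1*exp(2*exp(-y))


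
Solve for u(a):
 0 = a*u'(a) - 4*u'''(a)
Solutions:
 u(a) = C1 + Integral(C2*airyai(2^(1/3)*a/2) + C3*airybi(2^(1/3)*a/2), a)


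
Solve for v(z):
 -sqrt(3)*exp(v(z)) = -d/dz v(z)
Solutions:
 v(z) = log(-1/(C1 + sqrt(3)*z))


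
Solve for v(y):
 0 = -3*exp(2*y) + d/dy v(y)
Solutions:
 v(y) = C1 + 3*exp(2*y)/2


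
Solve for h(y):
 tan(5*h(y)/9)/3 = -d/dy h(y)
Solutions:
 h(y) = -9*asin(C1*exp(-5*y/27))/5 + 9*pi/5
 h(y) = 9*asin(C1*exp(-5*y/27))/5


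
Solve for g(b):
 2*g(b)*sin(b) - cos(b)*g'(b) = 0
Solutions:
 g(b) = C1/cos(b)^2


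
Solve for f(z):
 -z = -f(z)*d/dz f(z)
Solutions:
 f(z) = -sqrt(C1 + z^2)
 f(z) = sqrt(C1 + z^2)


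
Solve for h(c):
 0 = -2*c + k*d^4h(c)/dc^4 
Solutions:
 h(c) = C1 + C2*c + C3*c^2 + C4*c^3 + c^5/(60*k)


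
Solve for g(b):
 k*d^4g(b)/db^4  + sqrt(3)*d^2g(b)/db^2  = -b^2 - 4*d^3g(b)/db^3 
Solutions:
 g(b) = C1 + C2*b + C3*exp(b*(sqrt(-sqrt(3)*k + 4) - 2)/k) + C4*exp(-b*(sqrt(-sqrt(3)*k + 4) + 2)/k) - sqrt(3)*b^4/36 + 4*b^3/9 + b^2*(3*k - 16*sqrt(3))/9


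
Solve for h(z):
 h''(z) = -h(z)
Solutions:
 h(z) = C1*sin(z) + C2*cos(z)


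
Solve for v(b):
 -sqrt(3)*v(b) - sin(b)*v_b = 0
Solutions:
 v(b) = C1*(cos(b) + 1)^(sqrt(3)/2)/(cos(b) - 1)^(sqrt(3)/2)


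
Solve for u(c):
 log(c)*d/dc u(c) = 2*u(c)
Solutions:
 u(c) = C1*exp(2*li(c))


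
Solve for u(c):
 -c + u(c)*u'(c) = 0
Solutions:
 u(c) = -sqrt(C1 + c^2)
 u(c) = sqrt(C1 + c^2)


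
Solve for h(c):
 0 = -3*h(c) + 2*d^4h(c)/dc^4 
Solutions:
 h(c) = C1*exp(-2^(3/4)*3^(1/4)*c/2) + C2*exp(2^(3/4)*3^(1/4)*c/2) + C3*sin(2^(3/4)*3^(1/4)*c/2) + C4*cos(2^(3/4)*3^(1/4)*c/2)


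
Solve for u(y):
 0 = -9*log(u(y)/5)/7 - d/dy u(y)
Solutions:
 -7*Integral(1/(-log(_y) + log(5)), (_y, u(y)))/9 = C1 - y


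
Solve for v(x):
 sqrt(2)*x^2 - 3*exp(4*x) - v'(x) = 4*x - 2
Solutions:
 v(x) = C1 + sqrt(2)*x^3/3 - 2*x^2 + 2*x - 3*exp(4*x)/4


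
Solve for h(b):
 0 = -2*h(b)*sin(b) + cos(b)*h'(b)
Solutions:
 h(b) = C1/cos(b)^2


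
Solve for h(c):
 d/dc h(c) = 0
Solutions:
 h(c) = C1


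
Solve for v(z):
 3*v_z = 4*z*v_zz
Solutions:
 v(z) = C1 + C2*z^(7/4)


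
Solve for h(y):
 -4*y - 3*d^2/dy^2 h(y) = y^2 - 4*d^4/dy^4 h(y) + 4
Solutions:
 h(y) = C1 + C2*y + C3*exp(-sqrt(3)*y/2) + C4*exp(sqrt(3)*y/2) - y^4/36 - 2*y^3/9 - 10*y^2/9


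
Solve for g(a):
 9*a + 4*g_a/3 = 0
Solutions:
 g(a) = C1 - 27*a^2/8


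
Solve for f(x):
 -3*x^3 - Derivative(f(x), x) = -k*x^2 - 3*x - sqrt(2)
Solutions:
 f(x) = C1 + k*x^3/3 - 3*x^4/4 + 3*x^2/2 + sqrt(2)*x


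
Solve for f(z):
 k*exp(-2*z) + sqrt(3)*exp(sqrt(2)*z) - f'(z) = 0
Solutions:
 f(z) = C1 - k*exp(-2*z)/2 + sqrt(6)*exp(sqrt(2)*z)/2


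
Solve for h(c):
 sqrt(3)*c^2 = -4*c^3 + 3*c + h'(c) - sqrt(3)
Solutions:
 h(c) = C1 + c^4 + sqrt(3)*c^3/3 - 3*c^2/2 + sqrt(3)*c


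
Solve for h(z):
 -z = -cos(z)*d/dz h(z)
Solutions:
 h(z) = C1 + Integral(z/cos(z), z)


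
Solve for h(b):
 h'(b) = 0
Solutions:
 h(b) = C1


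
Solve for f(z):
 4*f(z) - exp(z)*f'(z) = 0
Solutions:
 f(z) = C1*exp(-4*exp(-z))


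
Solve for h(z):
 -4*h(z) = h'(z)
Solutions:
 h(z) = C1*exp(-4*z)


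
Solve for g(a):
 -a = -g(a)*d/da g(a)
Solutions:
 g(a) = -sqrt(C1 + a^2)
 g(a) = sqrt(C1 + a^2)


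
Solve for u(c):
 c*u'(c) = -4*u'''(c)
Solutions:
 u(c) = C1 + Integral(C2*airyai(-2^(1/3)*c/2) + C3*airybi(-2^(1/3)*c/2), c)


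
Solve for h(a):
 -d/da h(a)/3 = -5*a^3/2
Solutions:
 h(a) = C1 + 15*a^4/8


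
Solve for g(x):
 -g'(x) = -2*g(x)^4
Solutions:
 g(x) = (-1/(C1 + 6*x))^(1/3)
 g(x) = (-1/(C1 + 2*x))^(1/3)*(-3^(2/3) - 3*3^(1/6)*I)/6
 g(x) = (-1/(C1 + 2*x))^(1/3)*(-3^(2/3) + 3*3^(1/6)*I)/6


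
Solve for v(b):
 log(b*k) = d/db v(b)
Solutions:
 v(b) = C1 + b*log(b*k) - b


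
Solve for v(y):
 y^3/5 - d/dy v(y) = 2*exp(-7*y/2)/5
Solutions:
 v(y) = C1 + y^4/20 + 4*exp(-7*y/2)/35


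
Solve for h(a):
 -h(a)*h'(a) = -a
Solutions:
 h(a) = -sqrt(C1 + a^2)
 h(a) = sqrt(C1 + a^2)


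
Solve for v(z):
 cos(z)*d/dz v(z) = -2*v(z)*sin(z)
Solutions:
 v(z) = C1*cos(z)^2


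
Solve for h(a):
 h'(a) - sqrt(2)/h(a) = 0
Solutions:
 h(a) = -sqrt(C1 + 2*sqrt(2)*a)
 h(a) = sqrt(C1 + 2*sqrt(2)*a)


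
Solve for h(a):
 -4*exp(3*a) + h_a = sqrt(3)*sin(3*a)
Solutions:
 h(a) = C1 + 4*exp(3*a)/3 - sqrt(3)*cos(3*a)/3


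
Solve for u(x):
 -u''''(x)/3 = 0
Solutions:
 u(x) = C1 + C2*x + C3*x^2 + C4*x^3


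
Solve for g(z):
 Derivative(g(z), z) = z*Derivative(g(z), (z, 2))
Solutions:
 g(z) = C1 + C2*z^2


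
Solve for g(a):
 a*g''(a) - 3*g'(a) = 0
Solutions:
 g(a) = C1 + C2*a^4


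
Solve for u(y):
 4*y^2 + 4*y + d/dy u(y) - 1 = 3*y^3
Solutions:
 u(y) = C1 + 3*y^4/4 - 4*y^3/3 - 2*y^2 + y


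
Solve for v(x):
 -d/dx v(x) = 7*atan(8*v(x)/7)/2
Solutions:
 Integral(1/atan(8*_y/7), (_y, v(x))) = C1 - 7*x/2


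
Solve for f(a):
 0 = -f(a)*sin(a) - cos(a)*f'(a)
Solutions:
 f(a) = C1*cos(a)


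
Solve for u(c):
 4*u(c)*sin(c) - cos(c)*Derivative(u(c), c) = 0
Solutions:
 u(c) = C1/cos(c)^4


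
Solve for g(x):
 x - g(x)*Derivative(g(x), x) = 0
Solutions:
 g(x) = -sqrt(C1 + x^2)
 g(x) = sqrt(C1 + x^2)


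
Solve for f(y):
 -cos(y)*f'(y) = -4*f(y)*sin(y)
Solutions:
 f(y) = C1/cos(y)^4


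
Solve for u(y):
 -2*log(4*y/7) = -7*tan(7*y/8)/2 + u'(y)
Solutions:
 u(y) = C1 - 2*y*log(y) - 4*y*log(2) + 2*y + 2*y*log(7) - 4*log(cos(7*y/8))


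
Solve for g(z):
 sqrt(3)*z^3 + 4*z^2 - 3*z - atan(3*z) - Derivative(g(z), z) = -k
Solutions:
 g(z) = C1 + k*z + sqrt(3)*z^4/4 + 4*z^3/3 - 3*z^2/2 - z*atan(3*z) + log(9*z^2 + 1)/6


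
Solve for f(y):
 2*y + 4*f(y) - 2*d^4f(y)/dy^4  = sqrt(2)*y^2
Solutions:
 f(y) = C1*exp(-2^(1/4)*y) + C2*exp(2^(1/4)*y) + C3*sin(2^(1/4)*y) + C4*cos(2^(1/4)*y) + sqrt(2)*y^2/4 - y/2


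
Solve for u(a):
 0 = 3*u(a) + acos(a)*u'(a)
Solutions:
 u(a) = C1*exp(-3*Integral(1/acos(a), a))


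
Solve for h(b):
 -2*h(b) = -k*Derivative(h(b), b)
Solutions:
 h(b) = C1*exp(2*b/k)


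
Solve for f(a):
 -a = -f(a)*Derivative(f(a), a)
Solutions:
 f(a) = -sqrt(C1 + a^2)
 f(a) = sqrt(C1 + a^2)


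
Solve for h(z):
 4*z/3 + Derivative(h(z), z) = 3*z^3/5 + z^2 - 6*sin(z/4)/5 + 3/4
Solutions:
 h(z) = C1 + 3*z^4/20 + z^3/3 - 2*z^2/3 + 3*z/4 + 24*cos(z/4)/5


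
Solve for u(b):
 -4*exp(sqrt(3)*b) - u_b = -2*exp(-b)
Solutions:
 u(b) = C1 - 4*sqrt(3)*exp(sqrt(3)*b)/3 - 2*exp(-b)


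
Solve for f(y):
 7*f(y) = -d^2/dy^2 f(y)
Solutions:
 f(y) = C1*sin(sqrt(7)*y) + C2*cos(sqrt(7)*y)


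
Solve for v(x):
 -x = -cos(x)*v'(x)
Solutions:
 v(x) = C1 + Integral(x/cos(x), x)


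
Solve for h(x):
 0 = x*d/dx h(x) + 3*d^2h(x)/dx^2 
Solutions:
 h(x) = C1 + C2*erf(sqrt(6)*x/6)


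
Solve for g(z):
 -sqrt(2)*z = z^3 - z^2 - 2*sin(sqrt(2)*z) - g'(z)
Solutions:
 g(z) = C1 + z^4/4 - z^3/3 + sqrt(2)*z^2/2 + sqrt(2)*cos(sqrt(2)*z)


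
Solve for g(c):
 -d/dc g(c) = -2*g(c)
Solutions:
 g(c) = C1*exp(2*c)


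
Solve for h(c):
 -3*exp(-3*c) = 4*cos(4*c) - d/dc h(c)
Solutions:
 h(c) = C1 + sin(4*c) - exp(-3*c)


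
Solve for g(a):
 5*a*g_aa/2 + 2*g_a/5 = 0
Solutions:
 g(a) = C1 + C2*a^(21/25)


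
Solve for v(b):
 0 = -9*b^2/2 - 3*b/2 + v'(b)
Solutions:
 v(b) = C1 + 3*b^3/2 + 3*b^2/4


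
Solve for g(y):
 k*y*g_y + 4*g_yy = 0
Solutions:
 g(y) = Piecewise((-sqrt(2)*sqrt(pi)*C1*erf(sqrt(2)*sqrt(k)*y/4)/sqrt(k) - C2, (k > 0) | (k < 0)), (-C1*y - C2, True))


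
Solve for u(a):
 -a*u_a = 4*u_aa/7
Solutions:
 u(a) = C1 + C2*erf(sqrt(14)*a/4)


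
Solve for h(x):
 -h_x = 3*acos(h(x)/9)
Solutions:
 Integral(1/acos(_y/9), (_y, h(x))) = C1 - 3*x


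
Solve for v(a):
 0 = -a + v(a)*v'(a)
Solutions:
 v(a) = -sqrt(C1 + a^2)
 v(a) = sqrt(C1 + a^2)


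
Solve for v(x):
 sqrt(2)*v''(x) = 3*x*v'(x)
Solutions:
 v(x) = C1 + C2*erfi(2^(1/4)*sqrt(3)*x/2)


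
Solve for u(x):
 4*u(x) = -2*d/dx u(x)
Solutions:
 u(x) = C1*exp(-2*x)


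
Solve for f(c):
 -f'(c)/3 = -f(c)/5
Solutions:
 f(c) = C1*exp(3*c/5)


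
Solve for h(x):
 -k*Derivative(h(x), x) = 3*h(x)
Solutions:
 h(x) = C1*exp(-3*x/k)


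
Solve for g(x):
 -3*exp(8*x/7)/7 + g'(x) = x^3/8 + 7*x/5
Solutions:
 g(x) = C1 + x^4/32 + 7*x^2/10 + 3*exp(8*x/7)/8


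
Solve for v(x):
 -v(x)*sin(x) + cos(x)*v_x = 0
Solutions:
 v(x) = C1/cos(x)


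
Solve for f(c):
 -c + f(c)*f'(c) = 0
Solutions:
 f(c) = -sqrt(C1 + c^2)
 f(c) = sqrt(C1 + c^2)


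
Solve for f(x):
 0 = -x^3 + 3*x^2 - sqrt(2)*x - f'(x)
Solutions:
 f(x) = C1 - x^4/4 + x^3 - sqrt(2)*x^2/2


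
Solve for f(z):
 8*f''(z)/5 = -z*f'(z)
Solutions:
 f(z) = C1 + C2*erf(sqrt(5)*z/4)


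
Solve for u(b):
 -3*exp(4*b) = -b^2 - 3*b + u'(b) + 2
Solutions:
 u(b) = C1 + b^3/3 + 3*b^2/2 - 2*b - 3*exp(4*b)/4


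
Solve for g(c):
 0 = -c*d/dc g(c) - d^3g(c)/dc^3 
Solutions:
 g(c) = C1 + Integral(C2*airyai(-c) + C3*airybi(-c), c)


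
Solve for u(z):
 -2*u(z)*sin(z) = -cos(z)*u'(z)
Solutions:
 u(z) = C1/cos(z)^2


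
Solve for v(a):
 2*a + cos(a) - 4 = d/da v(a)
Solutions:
 v(a) = C1 + a^2 - 4*a + sin(a)


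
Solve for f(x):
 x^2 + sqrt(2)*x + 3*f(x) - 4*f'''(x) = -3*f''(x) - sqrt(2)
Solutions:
 f(x) = C1*exp(x*(-(4*sqrt(39) + 25)^(1/3) - 1/(4*sqrt(39) + 25)^(1/3) + 2)/8)*sin(sqrt(3)*x*(-(4*sqrt(39) + 25)^(1/3) + (4*sqrt(39) + 25)^(-1/3))/8) + C2*exp(x*(-(4*sqrt(39) + 25)^(1/3) - 1/(4*sqrt(39) + 25)^(1/3) + 2)/8)*cos(sqrt(3)*x*(-(4*sqrt(39) + 25)^(1/3) + (4*sqrt(39) + 25)^(-1/3))/8) + C3*exp(x*((4*sqrt(39) + 25)^(-1/3) + 1 + (4*sqrt(39) + 25)^(1/3))/4) - x^2/3 - sqrt(2)*x/3 - sqrt(2)/3 + 2/3


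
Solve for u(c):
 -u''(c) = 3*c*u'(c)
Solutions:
 u(c) = C1 + C2*erf(sqrt(6)*c/2)


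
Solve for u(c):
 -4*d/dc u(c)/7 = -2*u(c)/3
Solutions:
 u(c) = C1*exp(7*c/6)


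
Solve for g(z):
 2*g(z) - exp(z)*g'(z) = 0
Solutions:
 g(z) = C1*exp(-2*exp(-z))


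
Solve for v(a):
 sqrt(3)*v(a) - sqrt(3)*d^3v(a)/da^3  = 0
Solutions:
 v(a) = C3*exp(a) + (C1*sin(sqrt(3)*a/2) + C2*cos(sqrt(3)*a/2))*exp(-a/2)


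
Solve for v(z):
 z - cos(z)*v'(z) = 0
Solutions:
 v(z) = C1 + Integral(z/cos(z), z)


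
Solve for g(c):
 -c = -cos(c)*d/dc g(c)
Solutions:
 g(c) = C1 + Integral(c/cos(c), c)


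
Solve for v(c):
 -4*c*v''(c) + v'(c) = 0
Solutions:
 v(c) = C1 + C2*c^(5/4)


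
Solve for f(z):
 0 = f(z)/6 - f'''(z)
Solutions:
 f(z) = C3*exp(6^(2/3)*z/6) + (C1*sin(2^(2/3)*3^(1/6)*z/4) + C2*cos(2^(2/3)*3^(1/6)*z/4))*exp(-6^(2/3)*z/12)


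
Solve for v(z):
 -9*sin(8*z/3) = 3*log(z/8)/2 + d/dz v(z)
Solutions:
 v(z) = C1 - 3*z*log(z)/2 + 3*z/2 + 9*z*log(2)/2 + 27*cos(8*z/3)/8


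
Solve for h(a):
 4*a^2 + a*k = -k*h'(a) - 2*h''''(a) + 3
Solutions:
 h(a) = C1 + C2*exp(2^(2/3)*a*(-k)^(1/3)/2) + C3*exp(2^(2/3)*a*(-k)^(1/3)*(-1 + sqrt(3)*I)/4) + C4*exp(-2^(2/3)*a*(-k)^(1/3)*(1 + sqrt(3)*I)/4) - 4*a^3/(3*k) - a^2/2 + 3*a/k


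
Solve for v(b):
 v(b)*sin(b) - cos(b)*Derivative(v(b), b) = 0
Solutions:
 v(b) = C1/cos(b)
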